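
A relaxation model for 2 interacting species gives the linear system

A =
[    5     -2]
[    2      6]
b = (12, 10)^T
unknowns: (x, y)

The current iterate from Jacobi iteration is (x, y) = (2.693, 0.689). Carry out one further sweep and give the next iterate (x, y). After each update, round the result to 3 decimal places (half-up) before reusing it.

(2.676, 0.769)

One sweep:
  x = (12 - (-2)·0.689) / (5) = 2.676
  y = (10 - (2)·2.693) / (6) = 0.769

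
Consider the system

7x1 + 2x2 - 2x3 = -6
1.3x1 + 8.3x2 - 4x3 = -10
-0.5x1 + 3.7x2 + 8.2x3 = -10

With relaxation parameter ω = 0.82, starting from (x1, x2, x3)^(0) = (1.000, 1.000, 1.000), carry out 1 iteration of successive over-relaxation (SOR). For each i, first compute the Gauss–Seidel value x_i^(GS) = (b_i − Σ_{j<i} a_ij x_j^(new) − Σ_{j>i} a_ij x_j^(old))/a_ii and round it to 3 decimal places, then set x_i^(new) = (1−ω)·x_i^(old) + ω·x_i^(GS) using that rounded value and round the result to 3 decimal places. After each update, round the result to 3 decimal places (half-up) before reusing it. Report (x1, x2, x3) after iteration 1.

Iteration 1:
  x1: GS value = (-6 - (2)·1.000 - (-2)·1.000) / (7) = -0.857;  x1 ← (1−ω)·1.000 + ω·-0.857 = -0.523
  x2: GS value = (-10 - (1.3)·-0.523 - (-4)·1.000) / (8.3) = -0.641;  x2 ← (1−ω)·1.000 + ω·-0.641 = -0.346
  x3: GS value = (-10 - (-0.5)·-0.523 - (3.7)·-0.346) / (8.2) = -1.095;  x3 ← (1−ω)·1.000 + ω·-1.095 = -0.718

(-0.523, -0.346, -0.718)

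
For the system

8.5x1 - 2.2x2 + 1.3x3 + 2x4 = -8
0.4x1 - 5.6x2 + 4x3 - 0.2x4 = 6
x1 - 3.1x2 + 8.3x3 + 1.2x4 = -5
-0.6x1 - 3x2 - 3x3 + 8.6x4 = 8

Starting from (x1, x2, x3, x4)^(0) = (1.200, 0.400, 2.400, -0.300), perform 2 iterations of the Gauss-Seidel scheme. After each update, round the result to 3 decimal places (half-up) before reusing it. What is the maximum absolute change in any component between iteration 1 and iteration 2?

Iteration 1:
  x1 = (-8 - (-2.2)·0.400 - (1.3)·2.400 - (2)·-0.300) / (8.5) = -1.134
  x2 = (6 - (0.4)·-1.134 - (4)·2.400 - (-0.2)·-0.300) / (-5.6) = 0.573
  x3 = (-5 - (1)·-1.134 - (-3.1)·0.573 - (1.2)·-0.300) / (8.3) = -0.208
  x4 = (8 - (-0.6)·-1.134 - (-3)·0.573 - (-3)·-0.208) / (8.6) = 0.978
Iteration 2:
  x1 = (-8 - (-2.2)·0.573 - (1.3)·-0.208 - (2)·0.978) / (8.5) = -0.991
  x2 = (6 - (0.4)·-0.991 - (4)·-0.208 - (-0.2)·0.978) / (-5.6) = -1.326
  x3 = (-5 - (1)·-0.991 - (-3.1)·-1.326 - (1.2)·0.978) / (8.3) = -1.120
  x4 = (8 - (-0.6)·-0.991 - (-3)·-1.326 - (-3)·-1.120) / (8.6) = 0.008
Change: (0.143, -1.899, -0.912, -0.970) → max |·| = 1.899

1.899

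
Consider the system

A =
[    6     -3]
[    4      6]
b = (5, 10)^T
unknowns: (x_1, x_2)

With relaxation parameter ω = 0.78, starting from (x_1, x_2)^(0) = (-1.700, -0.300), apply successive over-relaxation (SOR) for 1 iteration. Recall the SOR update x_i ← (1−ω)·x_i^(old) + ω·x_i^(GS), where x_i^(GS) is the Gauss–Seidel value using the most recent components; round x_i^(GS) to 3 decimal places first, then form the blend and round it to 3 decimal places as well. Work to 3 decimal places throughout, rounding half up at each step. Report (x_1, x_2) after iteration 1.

(0.159, 1.152)

Iteration 1:
  x_1: GS value = (5 - (-3)·-0.300) / (6) = 0.683;  x_1 ← (1−ω)·-1.700 + ω·0.683 = 0.159
  x_2: GS value = (10 - (4)·0.159) / (6) = 1.561;  x_2 ← (1−ω)·-0.300 + ω·1.561 = 1.152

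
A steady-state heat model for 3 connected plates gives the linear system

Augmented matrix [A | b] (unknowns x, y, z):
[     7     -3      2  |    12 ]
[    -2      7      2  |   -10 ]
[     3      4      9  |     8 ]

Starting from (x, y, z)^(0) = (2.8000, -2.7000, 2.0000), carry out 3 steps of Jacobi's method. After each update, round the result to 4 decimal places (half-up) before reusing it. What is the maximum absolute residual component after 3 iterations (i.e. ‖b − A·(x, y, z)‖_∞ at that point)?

Iteration 1:
  x = (12 - (-3)·-2.7000 - (2)·2.0000) / (7) = -0.0143
  y = (-10 - (-2)·2.8000 - (2)·2.0000) / (7) = -1.2000
  z = (8 - (3)·2.8000 - (4)·-2.7000) / (9) = 1.1556
Iteration 2:
  x = (12 - (-3)·-1.2000 - (2)·1.1556) / (7) = 0.8698
  y = (-10 - (-2)·-0.0143 - (2)·1.1556) / (7) = -1.7628
  z = (8 - (3)·-0.0143 - (4)·-1.2000) / (9) = 1.4270
Iteration 3:
  x = (12 - (-3)·-1.7628 - (2)·1.4270) / (7) = 0.5511
  y = (-10 - (-2)·0.8698 - (2)·1.4270) / (7) = -1.5878
  z = (8 - (3)·0.8698 - (4)·-1.7628) / (9) = 1.3824
Residual b − A·x = (0.6141, -0.5480, 0.2563); ∞-norm = 0.6141

0.6141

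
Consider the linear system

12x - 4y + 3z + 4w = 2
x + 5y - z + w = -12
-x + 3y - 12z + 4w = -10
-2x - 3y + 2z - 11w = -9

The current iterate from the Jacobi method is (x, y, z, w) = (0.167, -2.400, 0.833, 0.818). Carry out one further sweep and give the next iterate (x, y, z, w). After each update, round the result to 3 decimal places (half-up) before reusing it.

One sweep:
  x = (2 - (-4)·-2.400 - (3)·0.833 - (4)·0.818) / (12) = -1.114
  y = (-12 - (1)·0.167 - (-1)·0.833 - (1)·0.818) / (5) = -2.430
  z = (-10 - (-1)·0.167 - (3)·-2.400 - (4)·0.818) / (-12) = 0.492
  w = (-9 - (-2)·0.167 - (-3)·-2.400 - (2)·0.833) / (-11) = 1.594

(-1.114, -2.430, 0.492, 1.594)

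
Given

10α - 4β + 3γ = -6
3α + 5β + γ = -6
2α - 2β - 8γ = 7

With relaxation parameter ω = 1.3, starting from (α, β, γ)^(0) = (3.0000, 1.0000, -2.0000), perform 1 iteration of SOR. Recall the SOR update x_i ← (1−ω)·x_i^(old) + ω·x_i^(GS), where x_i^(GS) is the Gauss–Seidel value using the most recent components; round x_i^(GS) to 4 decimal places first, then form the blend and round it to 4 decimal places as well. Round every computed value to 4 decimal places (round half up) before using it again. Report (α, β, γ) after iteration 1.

(-0.3800, -1.0436, -0.3218)

Iteration 1:
  α: GS value = (-6 - (-4)·1.0000 - (3)·-2.0000) / (10) = 0.4000;  α ← (1−ω)·3.0000 + ω·0.4000 = -0.3800
  β: GS value = (-6 - (3)·-0.3800 - (1)·-2.0000) / (5) = -0.5720;  β ← (1−ω)·1.0000 + ω·-0.5720 = -1.0436
  γ: GS value = (7 - (2)·-0.3800 - (-2)·-1.0436) / (-8) = -0.7091;  γ ← (1−ω)·-2.0000 + ω·-0.7091 = -0.3218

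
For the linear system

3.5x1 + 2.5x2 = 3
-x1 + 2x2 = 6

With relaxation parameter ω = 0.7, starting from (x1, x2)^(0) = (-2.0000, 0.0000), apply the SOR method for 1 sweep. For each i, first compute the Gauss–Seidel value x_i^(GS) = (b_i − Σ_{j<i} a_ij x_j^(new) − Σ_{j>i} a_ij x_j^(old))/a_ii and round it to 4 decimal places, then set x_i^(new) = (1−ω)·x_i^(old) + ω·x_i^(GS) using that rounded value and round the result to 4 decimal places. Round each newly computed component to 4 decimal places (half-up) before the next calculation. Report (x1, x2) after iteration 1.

(0.0000, 2.1000)

Iteration 1:
  x1: GS value = (3 - (2.5)·0.0000) / (3.5) = 0.8571;  x1 ← (1−ω)·-2.0000 + ω·0.8571 = 0.0000
  x2: GS value = (6 - (-1)·0.0000) / (2) = 3.0000;  x2 ← (1−ω)·0.0000 + ω·3.0000 = 2.1000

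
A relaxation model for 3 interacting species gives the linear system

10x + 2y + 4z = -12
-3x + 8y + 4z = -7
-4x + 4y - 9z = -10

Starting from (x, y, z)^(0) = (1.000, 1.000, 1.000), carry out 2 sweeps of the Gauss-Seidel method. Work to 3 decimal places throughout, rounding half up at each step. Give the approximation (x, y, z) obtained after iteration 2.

Iteration 1:
  x = (-12 - (2)·1.000 - (4)·1.000) / (10) = -1.800
  y = (-7 - (-3)·-1.800 - (4)·1.000) / (8) = -2.050
  z = (-10 - (-4)·-1.800 - (4)·-2.050) / (-9) = 1.000
Iteration 2:
  x = (-12 - (2)·-2.050 - (4)·1.000) / (10) = -1.190
  y = (-7 - (-3)·-1.190 - (4)·1.000) / (8) = -1.821
  z = (-10 - (-4)·-1.190 - (4)·-1.821) / (-9) = 0.831

(-1.190, -1.821, 0.831)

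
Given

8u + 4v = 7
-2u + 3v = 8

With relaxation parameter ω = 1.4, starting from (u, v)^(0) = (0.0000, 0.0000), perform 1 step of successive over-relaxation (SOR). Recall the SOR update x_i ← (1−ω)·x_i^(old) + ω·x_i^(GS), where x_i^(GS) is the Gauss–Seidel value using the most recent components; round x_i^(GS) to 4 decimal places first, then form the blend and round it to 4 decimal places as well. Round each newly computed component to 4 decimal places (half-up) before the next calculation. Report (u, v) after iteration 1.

Iteration 1:
  u: GS value = (7 - (4)·0.0000) / (8) = 0.8750;  u ← (1−ω)·0.0000 + ω·0.8750 = 1.2250
  v: GS value = (8 - (-2)·1.2250) / (3) = 3.4833;  v ← (1−ω)·0.0000 + ω·3.4833 = 4.8766

(1.2250, 4.8766)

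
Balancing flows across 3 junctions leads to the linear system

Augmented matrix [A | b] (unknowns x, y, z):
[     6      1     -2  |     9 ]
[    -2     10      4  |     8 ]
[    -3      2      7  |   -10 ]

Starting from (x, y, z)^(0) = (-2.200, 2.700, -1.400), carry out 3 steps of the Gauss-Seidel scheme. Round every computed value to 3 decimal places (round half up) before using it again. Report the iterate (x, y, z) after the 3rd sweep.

Iteration 1:
  x = (9 - (1)·2.700 - (-2)·-1.400) / (6) = 0.583
  y = (8 - (-2)·0.583 - (4)·-1.400) / (10) = 1.477
  z = (-10 - (-3)·0.583 - (2)·1.477) / (7) = -1.601
Iteration 2:
  x = (9 - (1)·1.477 - (-2)·-1.601) / (6) = 0.720
  y = (8 - (-2)·0.720 - (4)·-1.601) / (10) = 1.584
  z = (-10 - (-3)·0.720 - (2)·1.584) / (7) = -1.573
Iteration 3:
  x = (9 - (1)·1.584 - (-2)·-1.573) / (6) = 0.712
  y = (8 - (-2)·0.712 - (4)·-1.573) / (10) = 1.572
  z = (-10 - (-3)·0.712 - (2)·1.572) / (7) = -1.573

(0.712, 1.572, -1.573)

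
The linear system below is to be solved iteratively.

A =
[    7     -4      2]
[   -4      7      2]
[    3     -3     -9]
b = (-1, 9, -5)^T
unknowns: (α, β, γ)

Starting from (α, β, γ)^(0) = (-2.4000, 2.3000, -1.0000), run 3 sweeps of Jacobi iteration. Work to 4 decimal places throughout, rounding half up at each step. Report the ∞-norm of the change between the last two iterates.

1.2512

Iteration 1:
  α = (-1 - (-4)·2.3000 - (2)·-1.0000) / (7) = 1.4571
  β = (9 - (-4)·-2.4000 - (2)·-1.0000) / (7) = 0.2000
  γ = (-5 - (3)·-2.4000 - (-3)·2.3000) / (-9) = -1.0111
Iteration 2:
  α = (-1 - (-4)·0.2000 - (2)·-1.0111) / (7) = 0.2603
  β = (9 - (-4)·1.4571 - (2)·-1.0111) / (7) = 2.4072
  γ = (-5 - (3)·1.4571 - (-3)·0.2000) / (-9) = 0.9746
Iteration 3:
  α = (-1 - (-4)·2.4072 - (2)·0.9746) / (7) = 0.9542
  β = (9 - (-4)·0.2603 - (2)·0.9746) / (7) = 1.1560
  γ = (-5 - (3)·0.2603 - (-3)·2.4072) / (-9) = -0.1601
Change: (0.6939, -1.2512, -1.1347) → max |·| = 1.2512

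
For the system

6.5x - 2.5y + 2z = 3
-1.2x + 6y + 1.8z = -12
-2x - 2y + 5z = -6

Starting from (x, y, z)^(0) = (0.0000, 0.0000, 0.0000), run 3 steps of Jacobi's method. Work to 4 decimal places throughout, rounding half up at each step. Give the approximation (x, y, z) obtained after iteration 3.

Iteration 1:
  x = (3 - (-2.5)·0.0000 - (2)·0.0000) / (6.5) = 0.4615
  y = (-12 - (-1.2)·0.0000 - (1.8)·0.0000) / (6) = -2.0000
  z = (-6 - (-2)·0.0000 - (-2)·0.0000) / (5) = -1.2000
Iteration 2:
  x = (3 - (-2.5)·-2.0000 - (2)·-1.2000) / (6.5) = 0.0615
  y = (-12 - (-1.2)·0.4615 - (1.8)·-1.2000) / (6) = -1.5477
  z = (-6 - (-2)·0.4615 - (-2)·-2.0000) / (5) = -1.8154
Iteration 3:
  x = (3 - (-2.5)·-1.5477 - (2)·-1.8154) / (6.5) = 0.4249
  y = (-12 - (-1.2)·0.0615 - (1.8)·-1.8154) / (6) = -1.4431
  z = (-6 - (-2)·0.0615 - (-2)·-1.5477) / (5) = -1.7945

(0.4249, -1.4431, -1.7945)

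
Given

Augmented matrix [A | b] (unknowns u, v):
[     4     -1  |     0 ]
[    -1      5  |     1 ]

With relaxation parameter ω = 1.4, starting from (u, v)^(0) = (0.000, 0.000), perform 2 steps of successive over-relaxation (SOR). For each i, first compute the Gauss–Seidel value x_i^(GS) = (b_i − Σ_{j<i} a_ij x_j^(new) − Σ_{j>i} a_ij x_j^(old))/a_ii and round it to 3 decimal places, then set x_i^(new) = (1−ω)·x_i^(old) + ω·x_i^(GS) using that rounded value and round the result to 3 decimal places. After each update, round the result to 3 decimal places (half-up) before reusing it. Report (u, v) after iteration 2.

(0.098, 0.196)

Iteration 1:
  u: GS value = (0 - (-1)·0.000) / (4) = 0.000;  u ← (1−ω)·0.000 + ω·0.000 = 0.000
  v: GS value = (1 - (-1)·0.000) / (5) = 0.200;  v ← (1−ω)·0.000 + ω·0.200 = 0.280
Iteration 2:
  u: GS value = (0 - (-1)·0.280) / (4) = 0.070;  u ← (1−ω)·0.000 + ω·0.070 = 0.098
  v: GS value = (1 - (-1)·0.098) / (5) = 0.220;  v ← (1−ω)·0.280 + ω·0.220 = 0.196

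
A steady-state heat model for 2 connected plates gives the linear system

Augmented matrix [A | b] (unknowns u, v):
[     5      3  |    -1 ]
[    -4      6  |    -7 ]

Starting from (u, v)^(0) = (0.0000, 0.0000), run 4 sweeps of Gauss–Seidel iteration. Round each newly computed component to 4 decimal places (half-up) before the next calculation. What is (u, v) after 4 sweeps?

Iteration 1:
  u = (-1 - (3)·0.0000) / (5) = -0.2000
  v = (-7 - (-4)·-0.2000) / (6) = -1.3000
Iteration 2:
  u = (-1 - (3)·-1.3000) / (5) = 0.5800
  v = (-7 - (-4)·0.5800) / (6) = -0.7800
Iteration 3:
  u = (-1 - (3)·-0.7800) / (5) = 0.2680
  v = (-7 - (-4)·0.2680) / (6) = -0.9880
Iteration 4:
  u = (-1 - (3)·-0.9880) / (5) = 0.3928
  v = (-7 - (-4)·0.3928) / (6) = -0.9048

(0.3928, -0.9048)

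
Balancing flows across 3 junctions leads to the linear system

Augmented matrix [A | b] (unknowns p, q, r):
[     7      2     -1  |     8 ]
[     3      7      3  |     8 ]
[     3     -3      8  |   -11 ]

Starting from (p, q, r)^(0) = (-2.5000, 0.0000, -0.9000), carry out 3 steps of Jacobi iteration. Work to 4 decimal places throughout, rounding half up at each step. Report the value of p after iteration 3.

0.7755

Iteration 1:
  p = (8 - (2)·0.0000 - (-1)·-0.9000) / (7) = 1.0143
  q = (8 - (3)·-2.5000 - (3)·-0.9000) / (7) = 2.6000
  r = (-11 - (3)·-2.5000 - (-3)·0.0000) / (8) = -0.4375
Iteration 2:
  p = (8 - (2)·2.6000 - (-1)·-0.4375) / (7) = 0.3375
  q = (8 - (3)·1.0143 - (3)·-0.4375) / (7) = 0.8957
  r = (-11 - (3)·1.0143 - (-3)·2.6000) / (8) = -0.7804
Iteration 3:
  p = (8 - (2)·0.8957 - (-1)·-0.7804) / (7) = 0.7755
  q = (8 - (3)·0.3375 - (3)·-0.7804) / (7) = 1.3327
  r = (-11 - (3)·0.3375 - (-3)·0.8957) / (8) = -1.1657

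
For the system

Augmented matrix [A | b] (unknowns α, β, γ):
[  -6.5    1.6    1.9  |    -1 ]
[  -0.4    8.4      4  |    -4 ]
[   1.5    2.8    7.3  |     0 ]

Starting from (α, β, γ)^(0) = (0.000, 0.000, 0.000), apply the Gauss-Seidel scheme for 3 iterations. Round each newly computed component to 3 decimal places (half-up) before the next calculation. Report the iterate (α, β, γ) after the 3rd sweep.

(0.076, -0.564, 0.201)

Iteration 1:
  α = (-1 - (1.6)·0.000 - (1.9)·0.000) / (-6.5) = 0.154
  β = (-4 - (-0.4)·0.154 - (4)·0.000) / (8.4) = -0.469
  γ = (0 - (1.5)·0.154 - (2.8)·-0.469) / (7.3) = 0.148
Iteration 2:
  α = (-1 - (1.6)·-0.469 - (1.9)·0.148) / (-6.5) = 0.082
  β = (-4 - (-0.4)·0.082 - (4)·0.148) / (8.4) = -0.543
  γ = (0 - (1.5)·0.082 - (2.8)·-0.543) / (7.3) = 0.191
Iteration 3:
  α = (-1 - (1.6)·-0.543 - (1.9)·0.191) / (-6.5) = 0.076
  β = (-4 - (-0.4)·0.076 - (4)·0.191) / (8.4) = -0.564
  γ = (0 - (1.5)·0.076 - (2.8)·-0.564) / (7.3) = 0.201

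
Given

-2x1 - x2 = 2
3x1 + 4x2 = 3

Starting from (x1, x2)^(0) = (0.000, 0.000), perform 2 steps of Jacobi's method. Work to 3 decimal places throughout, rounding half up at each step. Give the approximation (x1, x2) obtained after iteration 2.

Iteration 1:
  x1 = (2 - (-1)·0.000) / (-2) = -1.000
  x2 = (3 - (3)·0.000) / (4) = 0.750
Iteration 2:
  x1 = (2 - (-1)·0.750) / (-2) = -1.375
  x2 = (3 - (3)·-1.000) / (4) = 1.500

(-1.375, 1.500)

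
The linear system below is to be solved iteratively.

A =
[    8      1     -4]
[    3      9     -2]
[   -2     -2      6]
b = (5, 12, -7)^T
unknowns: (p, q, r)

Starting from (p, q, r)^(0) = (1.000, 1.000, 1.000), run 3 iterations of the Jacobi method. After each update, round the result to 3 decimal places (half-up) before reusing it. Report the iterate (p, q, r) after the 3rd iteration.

Iteration 1:
  p = (5 - (1)·1.000 - (-4)·1.000) / (8) = 1.000
  q = (12 - (3)·1.000 - (-2)·1.000) / (9) = 1.222
  r = (-7 - (-2)·1.000 - (-2)·1.000) / (6) = -0.500
Iteration 2:
  p = (5 - (1)·1.222 - (-4)·-0.500) / (8) = 0.222
  q = (12 - (3)·1.000 - (-2)·-0.500) / (9) = 0.889
  r = (-7 - (-2)·1.000 - (-2)·1.222) / (6) = -0.426
Iteration 3:
  p = (5 - (1)·0.889 - (-4)·-0.426) / (8) = 0.301
  q = (12 - (3)·0.222 - (-2)·-0.426) / (9) = 1.165
  r = (-7 - (-2)·0.222 - (-2)·0.889) / (6) = -0.796

(0.301, 1.165, -0.796)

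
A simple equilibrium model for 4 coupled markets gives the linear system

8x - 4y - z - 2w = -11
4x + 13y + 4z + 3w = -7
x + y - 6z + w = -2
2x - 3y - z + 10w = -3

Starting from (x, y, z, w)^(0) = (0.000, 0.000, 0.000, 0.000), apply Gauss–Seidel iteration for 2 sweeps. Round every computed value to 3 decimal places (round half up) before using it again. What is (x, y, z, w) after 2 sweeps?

(-1.435, -0.111, 0.067, -0.040)

Iteration 1:
  x = (-11 - (-4)·0.000 - (-1)·0.000 - (-2)·0.000) / (8) = -1.375
  y = (-7 - (4)·-1.375 - (4)·0.000 - (3)·0.000) / (13) = -0.115
  z = (-2 - (1)·-1.375 - (1)·-0.115 - (1)·0.000) / (-6) = 0.085
  w = (-3 - (2)·-1.375 - (-3)·-0.115 - (-1)·0.085) / (10) = -0.051
Iteration 2:
  x = (-11 - (-4)·-0.115 - (-1)·0.085 - (-2)·-0.051) / (8) = -1.435
  y = (-7 - (4)·-1.435 - (4)·0.085 - (3)·-0.051) / (13) = -0.111
  z = (-2 - (1)·-1.435 - (1)·-0.111 - (1)·-0.051) / (-6) = 0.067
  w = (-3 - (2)·-1.435 - (-3)·-0.111 - (-1)·0.067) / (10) = -0.040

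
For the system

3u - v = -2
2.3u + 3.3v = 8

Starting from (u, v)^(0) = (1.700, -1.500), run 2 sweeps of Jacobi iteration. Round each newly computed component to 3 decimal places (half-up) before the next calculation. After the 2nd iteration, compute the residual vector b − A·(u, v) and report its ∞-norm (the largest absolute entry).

2.101

Iteration 1:
  u = (-2 - (-1)·-1.500) / (3) = -1.167
  v = (8 - (2.3)·1.700) / (3.3) = 1.239
Iteration 2:
  u = (-2 - (-1)·1.239) / (3) = -0.254
  v = (8 - (2.3)·-1.167) / (3.3) = 3.238
Residual b − A·x = (2.000, -2.101); ∞-norm = 2.101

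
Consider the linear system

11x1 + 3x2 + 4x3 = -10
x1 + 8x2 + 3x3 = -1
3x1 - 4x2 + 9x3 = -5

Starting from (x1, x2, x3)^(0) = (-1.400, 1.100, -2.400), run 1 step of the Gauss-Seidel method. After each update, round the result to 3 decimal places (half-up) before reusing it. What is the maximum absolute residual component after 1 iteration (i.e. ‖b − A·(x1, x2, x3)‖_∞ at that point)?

Iteration 1:
  x1 = (-10 - (3)·1.100 - (4)·-2.400) / (11) = -0.336
  x2 = (-1 - (1)·-0.336 - (3)·-2.400) / (8) = 0.817
  x3 = (-5 - (3)·-0.336 - (-4)·0.817) / (9) = -0.080
Residual b − A·x = (-8.435, -6.960, -0.004); ∞-norm = 8.435

8.435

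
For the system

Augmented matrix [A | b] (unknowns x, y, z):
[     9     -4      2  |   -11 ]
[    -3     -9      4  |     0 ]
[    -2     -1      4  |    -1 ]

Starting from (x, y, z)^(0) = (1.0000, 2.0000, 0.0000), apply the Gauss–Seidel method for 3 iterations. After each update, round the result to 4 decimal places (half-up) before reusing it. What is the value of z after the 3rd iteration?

Iteration 1:
  x = (-11 - (-4)·2.0000 - (2)·0.0000) / (9) = -0.3333
  y = (0 - (-3)·-0.3333 - (4)·0.0000) / (-9) = 0.1111
  z = (-1 - (-2)·-0.3333 - (-1)·0.1111) / (4) = -0.3889
Iteration 2:
  x = (-11 - (-4)·0.1111 - (2)·-0.3889) / (9) = -1.0864
  y = (0 - (-3)·-1.0864 - (4)·-0.3889) / (-9) = 0.1893
  z = (-1 - (-2)·-1.0864 - (-1)·0.1893) / (4) = -0.7459
Iteration 3:
  x = (-11 - (-4)·0.1893 - (2)·-0.7459) / (9) = -0.9723
  y = (0 - (-3)·-0.9723 - (4)·-0.7459) / (-9) = -0.0074
  z = (-1 - (-2)·-0.9723 - (-1)·-0.0074) / (4) = -0.7380

-0.7380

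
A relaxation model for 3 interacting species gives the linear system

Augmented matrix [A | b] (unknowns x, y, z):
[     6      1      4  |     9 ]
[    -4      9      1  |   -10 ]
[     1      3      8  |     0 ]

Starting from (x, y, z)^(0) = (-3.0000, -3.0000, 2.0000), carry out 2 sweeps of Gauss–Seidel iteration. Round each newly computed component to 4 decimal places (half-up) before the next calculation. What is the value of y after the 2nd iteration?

-0.4921

Iteration 1:
  x = (9 - (1)·-3.0000 - (4)·2.0000) / (6) = 0.6667
  y = (-10 - (-4)·0.6667 - (1)·2.0000) / (9) = -1.0370
  z = (0 - (1)·0.6667 - (3)·-1.0370) / (8) = 0.3055
Iteration 2:
  x = (9 - (1)·-1.0370 - (4)·0.3055) / (6) = 1.4692
  y = (-10 - (-4)·1.4692 - (1)·0.3055) / (9) = -0.4921
  z = (0 - (1)·1.4692 - (3)·-0.4921) / (8) = 0.0009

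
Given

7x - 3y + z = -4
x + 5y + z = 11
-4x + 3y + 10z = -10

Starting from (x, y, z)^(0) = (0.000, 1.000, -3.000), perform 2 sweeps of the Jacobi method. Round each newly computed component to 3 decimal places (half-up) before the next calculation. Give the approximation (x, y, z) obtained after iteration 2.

Iteration 1:
  x = (-4 - (-3)·1.000 - (1)·-3.000) / (7) = 0.286
  y = (11 - (1)·0.000 - (1)·-3.000) / (5) = 2.800
  z = (-10 - (-4)·0.000 - (3)·1.000) / (10) = -1.300
Iteration 2:
  x = (-4 - (-3)·2.800 - (1)·-1.300) / (7) = 0.814
  y = (11 - (1)·0.286 - (1)·-1.300) / (5) = 2.403
  z = (-10 - (-4)·0.286 - (3)·2.800) / (10) = -1.726

(0.814, 2.403, -1.726)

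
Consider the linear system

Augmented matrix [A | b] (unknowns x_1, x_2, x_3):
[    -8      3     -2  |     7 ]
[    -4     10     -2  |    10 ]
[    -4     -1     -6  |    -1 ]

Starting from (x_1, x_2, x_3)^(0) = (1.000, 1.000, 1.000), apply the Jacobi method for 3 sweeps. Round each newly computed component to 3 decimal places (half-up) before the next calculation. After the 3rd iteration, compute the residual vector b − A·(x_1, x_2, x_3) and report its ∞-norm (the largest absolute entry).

3.130

Iteration 1:
  x_1 = (7 - (3)·1.000 - (-2)·1.000) / (-8) = -0.750
  x_2 = (10 - (-4)·1.000 - (-2)·1.000) / (10) = 1.600
  x_3 = (-1 - (-4)·1.000 - (-1)·1.000) / (-6) = -0.667
Iteration 2:
  x_1 = (7 - (3)·1.600 - (-2)·-0.667) / (-8) = -0.108
  x_2 = (10 - (-4)·-0.750 - (-2)·-0.667) / (10) = 0.567
  x_3 = (-1 - (-4)·-0.750 - (-1)·1.600) / (-6) = 0.400
Iteration 3:
  x_1 = (7 - (3)·0.567 - (-2)·0.400) / (-8) = -0.762
  x_2 = (10 - (-4)·-0.108 - (-2)·0.400) / (10) = 1.037
  x_3 = (-1 - (-4)·-0.108 - (-1)·0.567) / (-6) = 0.144
Residual b − A·x = (-1.919, -3.130, -2.147); ∞-norm = 3.130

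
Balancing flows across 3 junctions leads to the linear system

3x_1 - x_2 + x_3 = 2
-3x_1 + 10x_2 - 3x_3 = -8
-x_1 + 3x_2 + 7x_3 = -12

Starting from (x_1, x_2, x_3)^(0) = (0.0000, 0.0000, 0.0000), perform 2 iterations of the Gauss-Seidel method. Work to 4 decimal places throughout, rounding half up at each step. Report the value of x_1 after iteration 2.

0.9206

Iteration 1:
  x_1 = (2 - (-1)·0.0000 - (1)·0.0000) / (3) = 0.6667
  x_2 = (-8 - (-3)·0.6667 - (-3)·0.0000) / (10) = -0.6000
  x_3 = (-12 - (-1)·0.6667 - (3)·-0.6000) / (7) = -1.3619
Iteration 2:
  x_1 = (2 - (-1)·-0.6000 - (1)·-1.3619) / (3) = 0.9206
  x_2 = (-8 - (-3)·0.9206 - (-3)·-1.3619) / (10) = -0.9324
  x_3 = (-12 - (-1)·0.9206 - (3)·-0.9324) / (7) = -1.1832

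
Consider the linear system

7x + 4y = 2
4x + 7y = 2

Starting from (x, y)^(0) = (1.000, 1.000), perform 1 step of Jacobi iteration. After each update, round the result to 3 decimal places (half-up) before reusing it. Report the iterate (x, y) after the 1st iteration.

(-0.286, -0.286)

Iteration 1:
  x = (2 - (4)·1.000) / (7) = -0.286
  y = (2 - (4)·1.000) / (7) = -0.286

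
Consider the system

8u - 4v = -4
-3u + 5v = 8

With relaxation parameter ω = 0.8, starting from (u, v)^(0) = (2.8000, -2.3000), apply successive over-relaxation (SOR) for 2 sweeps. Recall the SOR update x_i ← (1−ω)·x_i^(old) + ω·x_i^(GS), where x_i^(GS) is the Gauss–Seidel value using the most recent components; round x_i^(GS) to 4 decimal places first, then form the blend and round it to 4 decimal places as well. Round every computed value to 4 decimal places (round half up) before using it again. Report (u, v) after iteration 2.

Iteration 1:
  u: GS value = (-4 - (-4)·-2.3000) / (8) = -1.6500;  u ← (1−ω)·2.8000 + ω·-1.6500 = -0.7600
  v: GS value = (8 - (-3)·-0.7600) / (5) = 1.1440;  v ← (1−ω)·-2.3000 + ω·1.1440 = 0.4552
Iteration 2:
  u: GS value = (-4 - (-4)·0.4552) / (8) = -0.2724;  u ← (1−ω)·-0.7600 + ω·-0.2724 = -0.3699
  v: GS value = (8 - (-3)·-0.3699) / (5) = 1.3781;  v ← (1−ω)·0.4552 + ω·1.3781 = 1.1935

(-0.3699, 1.1935)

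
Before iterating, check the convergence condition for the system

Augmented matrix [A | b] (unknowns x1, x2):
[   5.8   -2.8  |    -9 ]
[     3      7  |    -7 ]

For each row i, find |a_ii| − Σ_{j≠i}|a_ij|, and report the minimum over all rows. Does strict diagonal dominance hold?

3

row 1: |5.8| − (2.8) = 3
row 2: |7| − (3) = 4
minimum over rows = 3 → strictly diagonally dominant (convergence guaranteed)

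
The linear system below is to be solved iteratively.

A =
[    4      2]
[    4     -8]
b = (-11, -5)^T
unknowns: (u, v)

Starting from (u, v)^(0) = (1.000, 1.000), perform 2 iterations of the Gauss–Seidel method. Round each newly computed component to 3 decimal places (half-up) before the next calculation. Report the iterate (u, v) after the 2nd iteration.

(-2.250, -0.500)

Iteration 1:
  u = (-11 - (2)·1.000) / (4) = -3.250
  v = (-5 - (4)·-3.250) / (-8) = -1.000
Iteration 2:
  u = (-11 - (2)·-1.000) / (4) = -2.250
  v = (-5 - (4)·-2.250) / (-8) = -0.500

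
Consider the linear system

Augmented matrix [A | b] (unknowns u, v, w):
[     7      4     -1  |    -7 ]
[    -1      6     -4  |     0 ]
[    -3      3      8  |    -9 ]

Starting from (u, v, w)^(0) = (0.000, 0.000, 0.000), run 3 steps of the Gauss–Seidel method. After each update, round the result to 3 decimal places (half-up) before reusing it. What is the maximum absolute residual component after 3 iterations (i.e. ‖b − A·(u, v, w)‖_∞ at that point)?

Iteration 1:
  u = (-7 - (4)·0.000 - (-1)·0.000) / (7) = -1.000
  v = (0 - (-1)·-1.000 - (-4)·0.000) / (6) = -0.167
  w = (-9 - (-3)·-1.000 - (3)·-0.167) / (8) = -1.437
Iteration 2:
  u = (-7 - (4)·-0.167 - (-1)·-1.437) / (7) = -1.110
  v = (0 - (-1)·-1.110 - (-4)·-1.437) / (6) = -1.143
  w = (-9 - (-3)·-1.110 - (3)·-1.143) / (8) = -1.113
Iteration 3:
  u = (-7 - (4)·-1.143 - (-1)·-1.113) / (7) = -0.506
  v = (0 - (-1)·-0.506 - (-4)·-1.113) / (6) = -0.826
  w = (-9 - (-3)·-0.506 - (3)·-0.826) / (8) = -1.005
Residual b − A·x = (-1.159, 0.430, 0.000); ∞-norm = 1.159

1.159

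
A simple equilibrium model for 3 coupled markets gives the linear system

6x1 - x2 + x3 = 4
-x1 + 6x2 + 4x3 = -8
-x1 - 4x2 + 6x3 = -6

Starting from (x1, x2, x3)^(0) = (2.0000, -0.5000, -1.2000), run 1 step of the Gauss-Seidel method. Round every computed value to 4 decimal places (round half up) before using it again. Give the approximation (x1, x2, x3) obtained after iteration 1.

Iteration 1:
  x1 = (4 - (-1)·-0.5000 - (1)·-1.2000) / (6) = 0.7833
  x2 = (-8 - (-1)·0.7833 - (4)·-1.2000) / (6) = -0.4028
  x3 = (-6 - (-1)·0.7833 - (-4)·-0.4028) / (6) = -1.1380

(0.7833, -0.4028, -1.1380)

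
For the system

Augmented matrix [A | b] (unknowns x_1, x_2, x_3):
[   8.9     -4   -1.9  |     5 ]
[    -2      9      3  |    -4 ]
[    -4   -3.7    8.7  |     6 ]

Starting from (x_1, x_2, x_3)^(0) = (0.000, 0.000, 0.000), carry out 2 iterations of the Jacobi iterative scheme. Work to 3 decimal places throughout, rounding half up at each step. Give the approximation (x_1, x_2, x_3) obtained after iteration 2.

(0.510, -0.550, 0.759)

Iteration 1:
  x_1 = (5 - (-4)·0.000 - (-1.9)·0.000) / (8.9) = 0.562
  x_2 = (-4 - (-2)·0.000 - (3)·0.000) / (9) = -0.444
  x_3 = (6 - (-4)·0.000 - (-3.7)·0.000) / (8.7) = 0.690
Iteration 2:
  x_1 = (5 - (-4)·-0.444 - (-1.9)·0.690) / (8.9) = 0.510
  x_2 = (-4 - (-2)·0.562 - (3)·0.690) / (9) = -0.550
  x_3 = (6 - (-4)·0.562 - (-3.7)·-0.444) / (8.7) = 0.759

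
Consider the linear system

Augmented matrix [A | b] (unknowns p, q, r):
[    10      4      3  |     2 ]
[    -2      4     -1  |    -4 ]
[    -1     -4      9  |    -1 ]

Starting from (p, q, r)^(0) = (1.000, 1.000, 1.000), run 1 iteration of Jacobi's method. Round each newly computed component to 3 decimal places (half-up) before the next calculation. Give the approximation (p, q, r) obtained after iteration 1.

Iteration 1:
  p = (2 - (4)·1.000 - (3)·1.000) / (10) = -0.500
  q = (-4 - (-2)·1.000 - (-1)·1.000) / (4) = -0.250
  r = (-1 - (-1)·1.000 - (-4)·1.000) / (9) = 0.444

(-0.500, -0.250, 0.444)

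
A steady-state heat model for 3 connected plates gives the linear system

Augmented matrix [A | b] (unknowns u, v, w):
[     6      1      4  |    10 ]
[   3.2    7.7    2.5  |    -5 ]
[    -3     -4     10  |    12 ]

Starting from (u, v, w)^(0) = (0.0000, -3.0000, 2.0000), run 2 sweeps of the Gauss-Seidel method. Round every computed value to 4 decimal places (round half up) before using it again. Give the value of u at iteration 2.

Iteration 1:
  u = (10 - (1)·-3.0000 - (4)·2.0000) / (6) = 0.8333
  v = (-5 - (3.2)·0.8333 - (2.5)·2.0000) / (7.7) = -1.6450
  w = (12 - (-3)·0.8333 - (-4)·-1.6450) / (10) = 0.7920
Iteration 2:
  u = (10 - (1)·-1.6450 - (4)·0.7920) / (6) = 1.4128
  v = (-5 - (3.2)·1.4128 - (2.5)·0.7920) / (7.7) = -1.4936
  w = (12 - (-3)·1.4128 - (-4)·-1.4936) / (10) = 1.0264

1.4128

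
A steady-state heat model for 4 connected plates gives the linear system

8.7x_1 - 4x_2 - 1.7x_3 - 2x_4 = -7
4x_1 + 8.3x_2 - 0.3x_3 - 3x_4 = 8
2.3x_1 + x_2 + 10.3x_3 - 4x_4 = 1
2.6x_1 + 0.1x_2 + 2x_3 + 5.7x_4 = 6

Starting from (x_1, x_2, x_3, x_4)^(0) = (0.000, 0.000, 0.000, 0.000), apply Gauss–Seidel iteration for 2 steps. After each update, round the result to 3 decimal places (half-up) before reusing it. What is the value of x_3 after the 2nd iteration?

0.451

Iteration 1:
  x_1 = (-7 - (-4)·0.000 - (-1.7)·0.000 - (-2)·0.000) / (8.7) = -0.805
  x_2 = (8 - (4)·-0.805 - (-0.3)·0.000 - (-3)·0.000) / (8.3) = 1.352
  x_3 = (1 - (2.3)·-0.805 - (1)·1.352 - (-4)·0.000) / (10.3) = 0.146
  x_4 = (6 - (2.6)·-0.805 - (0.1)·1.352 - (2)·0.146) / (5.7) = 1.345
Iteration 2:
  x_1 = (-7 - (-4)·1.352 - (-1.7)·0.146 - (-2)·1.345) / (8.7) = 0.155
  x_2 = (8 - (4)·0.155 - (-0.3)·0.146 - (-3)·1.345) / (8.3) = 1.381
  x_3 = (1 - (2.3)·0.155 - (1)·1.381 - (-4)·1.345) / (10.3) = 0.451
  x_4 = (6 - (2.6)·0.155 - (0.1)·1.381 - (2)·0.451) / (5.7) = 0.799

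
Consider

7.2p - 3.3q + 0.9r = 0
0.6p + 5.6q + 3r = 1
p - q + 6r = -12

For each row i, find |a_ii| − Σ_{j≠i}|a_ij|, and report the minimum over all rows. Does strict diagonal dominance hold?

row 1: |7.2| − (3.3+0.9) = 3
row 2: |5.6| − (0.6+3) = 2
row 3: |6| − (1+1) = 4
minimum over rows = 2 → strictly diagonally dominant (convergence guaranteed)

2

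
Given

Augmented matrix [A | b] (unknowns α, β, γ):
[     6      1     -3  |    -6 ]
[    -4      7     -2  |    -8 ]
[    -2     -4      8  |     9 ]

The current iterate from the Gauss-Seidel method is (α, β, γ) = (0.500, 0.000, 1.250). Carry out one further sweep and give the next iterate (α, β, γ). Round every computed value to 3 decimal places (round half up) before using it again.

One sweep:
  α = (-6 - (1)·0.000 - (-3)·1.250) / (6) = -0.375
  β = (-8 - (-4)·-0.375 - (-2)·1.250) / (7) = -1.000
  γ = (9 - (-2)·-0.375 - (-4)·-1.000) / (8) = 0.531

(-0.375, -1.000, 0.531)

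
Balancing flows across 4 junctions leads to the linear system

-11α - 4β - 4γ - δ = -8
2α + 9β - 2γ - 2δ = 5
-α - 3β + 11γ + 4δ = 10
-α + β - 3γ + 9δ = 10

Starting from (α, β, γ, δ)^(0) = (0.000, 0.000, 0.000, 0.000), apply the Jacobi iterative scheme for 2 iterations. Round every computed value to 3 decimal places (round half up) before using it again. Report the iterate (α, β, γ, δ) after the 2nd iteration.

Iteration 1:
  α = (-8 - (-4)·0.000 - (-4)·0.000 - (-1)·0.000) / (-11) = 0.727
  β = (5 - (2)·0.000 - (-2)·0.000 - (-2)·0.000) / (9) = 0.556
  γ = (10 - (-1)·0.000 - (-3)·0.000 - (4)·0.000) / (11) = 0.909
  δ = (10 - (-1)·0.000 - (1)·0.000 - (-3)·0.000) / (9) = 1.111
Iteration 2:
  α = (-8 - (-4)·0.556 - (-4)·0.909 - (-1)·1.111) / (-11) = 0.094
  β = (5 - (2)·0.727 - (-2)·0.909 - (-2)·1.111) / (9) = 0.843
  γ = (10 - (-1)·0.727 - (-3)·0.556 - (4)·1.111) / (11) = 0.723
  δ = (10 - (-1)·0.727 - (1)·0.556 - (-3)·0.909) / (9) = 1.433

(0.094, 0.843, 0.723, 1.433)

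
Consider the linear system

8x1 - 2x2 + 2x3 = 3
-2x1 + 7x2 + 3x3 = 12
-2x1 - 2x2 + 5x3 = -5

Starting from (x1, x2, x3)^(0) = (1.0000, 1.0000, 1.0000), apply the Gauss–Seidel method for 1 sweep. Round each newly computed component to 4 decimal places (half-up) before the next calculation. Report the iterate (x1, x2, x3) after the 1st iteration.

Iteration 1:
  x1 = (3 - (-2)·1.0000 - (2)·1.0000) / (8) = 0.3750
  x2 = (12 - (-2)·0.3750 - (3)·1.0000) / (7) = 1.3929
  x3 = (-5 - (-2)·0.3750 - (-2)·1.3929) / (5) = -0.2928

(0.3750, 1.3929, -0.2928)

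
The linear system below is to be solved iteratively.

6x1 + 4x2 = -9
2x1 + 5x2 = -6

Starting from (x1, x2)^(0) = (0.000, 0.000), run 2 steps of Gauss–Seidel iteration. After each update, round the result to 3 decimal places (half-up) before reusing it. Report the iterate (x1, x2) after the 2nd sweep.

(-1.100, -0.760)

Iteration 1:
  x1 = (-9 - (4)·0.000) / (6) = -1.500
  x2 = (-6 - (2)·-1.500) / (5) = -0.600
Iteration 2:
  x1 = (-9 - (4)·-0.600) / (6) = -1.100
  x2 = (-6 - (2)·-1.100) / (5) = -0.760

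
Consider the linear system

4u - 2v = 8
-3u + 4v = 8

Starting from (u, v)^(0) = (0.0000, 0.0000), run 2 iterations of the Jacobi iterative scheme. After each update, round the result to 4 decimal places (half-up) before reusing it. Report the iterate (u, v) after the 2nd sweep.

Iteration 1:
  u = (8 - (-2)·0.0000) / (4) = 2.0000
  v = (8 - (-3)·0.0000) / (4) = 2.0000
Iteration 2:
  u = (8 - (-2)·2.0000) / (4) = 3.0000
  v = (8 - (-3)·2.0000) / (4) = 3.5000

(3.0000, 3.5000)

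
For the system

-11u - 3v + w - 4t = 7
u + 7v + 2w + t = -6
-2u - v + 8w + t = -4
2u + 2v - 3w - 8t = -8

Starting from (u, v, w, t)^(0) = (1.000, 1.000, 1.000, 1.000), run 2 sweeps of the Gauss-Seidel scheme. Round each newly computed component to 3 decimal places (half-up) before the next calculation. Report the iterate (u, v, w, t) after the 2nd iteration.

(-0.727, -0.568, -0.856, 0.997)

Iteration 1:
  u = (7 - (-3)·1.000 - (1)·1.000 - (-4)·1.000) / (-11) = -1.182
  v = (-6 - (1)·-1.182 - (2)·1.000 - (1)·1.000) / (7) = -1.117
  w = (-4 - (-2)·-1.182 - (-1)·-1.117 - (1)·1.000) / (8) = -1.060
  t = (-8 - (2)·-1.182 - (2)·-1.117 - (-3)·-1.060) / (-8) = 0.823
Iteration 2:
  u = (7 - (-3)·-1.117 - (1)·-1.060 - (-4)·0.823) / (-11) = -0.727
  v = (-6 - (1)·-0.727 - (2)·-1.060 - (1)·0.823) / (7) = -0.568
  w = (-4 - (-2)·-0.727 - (-1)·-0.568 - (1)·0.823) / (8) = -0.856
  t = (-8 - (2)·-0.727 - (2)·-0.568 - (-3)·-0.856) / (-8) = 0.997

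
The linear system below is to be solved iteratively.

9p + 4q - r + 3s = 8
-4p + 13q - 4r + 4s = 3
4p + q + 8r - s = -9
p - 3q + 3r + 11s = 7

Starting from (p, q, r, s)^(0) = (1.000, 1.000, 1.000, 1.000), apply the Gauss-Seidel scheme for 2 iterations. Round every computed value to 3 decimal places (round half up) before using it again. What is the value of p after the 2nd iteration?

0.291

Iteration 1:
  p = (8 - (4)·1.000 - (-1)·1.000 - (3)·1.000) / (9) = 0.222
  q = (3 - (-4)·0.222 - (-4)·1.000 - (4)·1.000) / (13) = 0.299
  r = (-9 - (4)·0.222 - (1)·0.299 - (-1)·1.000) / (8) = -1.148
  s = (7 - (1)·0.222 - (-3)·0.299 - (3)·-1.148) / (11) = 1.011
Iteration 2:
  p = (8 - (4)·0.299 - (-1)·-1.148 - (3)·1.011) / (9) = 0.291
  q = (3 - (-4)·0.291 - (-4)·-1.148 - (4)·1.011) / (13) = -0.344
  r = (-9 - (4)·0.291 - (1)·-0.344 - (-1)·1.011) / (8) = -1.101
  s = (7 - (1)·0.291 - (-3)·-0.344 - (3)·-1.101) / (11) = 0.816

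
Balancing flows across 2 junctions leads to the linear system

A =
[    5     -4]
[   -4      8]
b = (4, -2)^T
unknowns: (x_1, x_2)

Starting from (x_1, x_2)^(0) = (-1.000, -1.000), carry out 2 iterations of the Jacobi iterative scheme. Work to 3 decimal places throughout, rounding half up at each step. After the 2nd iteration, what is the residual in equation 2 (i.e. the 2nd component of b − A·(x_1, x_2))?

Iteration 1:
  x_1 = (4 - (-4)·-1.000) / (5) = 0.000
  x_2 = (-2 - (-4)·-1.000) / (8) = -0.750
Iteration 2:
  x_1 = (4 - (-4)·-0.750) / (5) = 0.200
  x_2 = (-2 - (-4)·0.000) / (8) = -0.250
Residual b − A·x = (2.000, 0.800)

0.800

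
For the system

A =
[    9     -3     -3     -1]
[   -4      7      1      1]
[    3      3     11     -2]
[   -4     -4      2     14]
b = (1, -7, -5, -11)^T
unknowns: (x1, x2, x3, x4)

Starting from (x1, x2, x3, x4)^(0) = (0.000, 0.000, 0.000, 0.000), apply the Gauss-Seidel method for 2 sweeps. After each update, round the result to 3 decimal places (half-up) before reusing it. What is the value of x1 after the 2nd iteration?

-0.387

Iteration 1:
  x1 = (1 - (-3)·0.000 - (-3)·0.000 - (-1)·0.000) / (9) = 0.111
  x2 = (-7 - (-4)·0.111 - (1)·0.000 - (1)·0.000) / (7) = -0.937
  x3 = (-5 - (3)·0.111 - (3)·-0.937 - (-2)·0.000) / (11) = -0.229
  x4 = (-11 - (-4)·0.111 - (-4)·-0.937 - (2)·-0.229) / (14) = -0.989
Iteration 2:
  x1 = (1 - (-3)·-0.937 - (-3)·-0.229 - (-1)·-0.989) / (9) = -0.387
  x2 = (-7 - (-4)·-0.387 - (1)·-0.229 - (1)·-0.989) / (7) = -1.047
  x3 = (-5 - (3)·-0.387 - (3)·-1.047 - (-2)·-0.989) / (11) = -0.243
  x4 = (-11 - (-4)·-0.387 - (-4)·-1.047 - (2)·-0.243) / (14) = -1.161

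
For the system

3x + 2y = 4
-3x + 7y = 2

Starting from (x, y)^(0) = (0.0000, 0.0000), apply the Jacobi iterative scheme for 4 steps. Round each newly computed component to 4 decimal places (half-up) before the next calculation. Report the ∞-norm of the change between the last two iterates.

0.1633

Iteration 1:
  x = (4 - (2)·0.0000) / (3) = 1.3333
  y = (2 - (-3)·0.0000) / (7) = 0.2857
Iteration 2:
  x = (4 - (2)·0.2857) / (3) = 1.1429
  y = (2 - (-3)·1.3333) / (7) = 0.8571
Iteration 3:
  x = (4 - (2)·0.8571) / (3) = 0.7619
  y = (2 - (-3)·1.1429) / (7) = 0.7755
Iteration 4:
  x = (4 - (2)·0.7755) / (3) = 0.8163
  y = (2 - (-3)·0.7619) / (7) = 0.6122
Change: (0.0544, -0.1633) → max |·| = 0.1633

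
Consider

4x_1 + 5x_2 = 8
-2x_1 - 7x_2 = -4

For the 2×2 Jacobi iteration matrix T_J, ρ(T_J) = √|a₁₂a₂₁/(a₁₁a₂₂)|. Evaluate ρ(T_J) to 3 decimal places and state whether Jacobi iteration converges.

a₁₂a₂₁/(a₁₁a₂₂) = (5)·(-2) / ((4)·(-7)) = 0.357143
ρ = √|0.357143| = √0.357143 = 0.598
ρ < 1, so Jacobi converges

0.598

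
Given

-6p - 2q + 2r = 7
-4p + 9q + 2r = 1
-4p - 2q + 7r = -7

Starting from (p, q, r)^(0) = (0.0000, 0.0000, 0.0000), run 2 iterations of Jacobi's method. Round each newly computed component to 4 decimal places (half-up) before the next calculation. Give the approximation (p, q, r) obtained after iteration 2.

Iteration 1:
  p = (7 - (-2)·0.0000 - (2)·0.0000) / (-6) = -1.1667
  q = (1 - (-4)·0.0000 - (2)·0.0000) / (9) = 0.1111
  r = (-7 - (-4)·0.0000 - (-2)·0.0000) / (7) = -1.0000
Iteration 2:
  p = (7 - (-2)·0.1111 - (2)·-1.0000) / (-6) = -1.5370
  q = (1 - (-4)·-1.1667 - (2)·-1.0000) / (9) = -0.1852
  r = (-7 - (-4)·-1.1667 - (-2)·0.1111) / (7) = -1.6349

(-1.5370, -0.1852, -1.6349)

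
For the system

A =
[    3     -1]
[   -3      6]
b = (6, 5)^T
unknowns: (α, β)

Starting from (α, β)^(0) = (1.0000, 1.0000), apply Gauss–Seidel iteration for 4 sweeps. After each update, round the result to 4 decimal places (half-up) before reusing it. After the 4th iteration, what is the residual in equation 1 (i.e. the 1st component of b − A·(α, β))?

Iteration 1:
  α = (6 - (-1)·1.0000) / (3) = 2.3333
  β = (5 - (-3)·2.3333) / (6) = 2.0000
Iteration 2:
  α = (6 - (-1)·2.0000) / (3) = 2.6667
  β = (5 - (-3)·2.6667) / (6) = 2.1667
Iteration 3:
  α = (6 - (-1)·2.1667) / (3) = 2.7222
  β = (5 - (-3)·2.7222) / (6) = 2.1944
Iteration 4:
  α = (6 - (-1)·2.1944) / (3) = 2.7315
  β = (5 - (-3)·2.7315) / (6) = 2.1991
Residual b − A·x = (0.0046, -0.0001)

0.0046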